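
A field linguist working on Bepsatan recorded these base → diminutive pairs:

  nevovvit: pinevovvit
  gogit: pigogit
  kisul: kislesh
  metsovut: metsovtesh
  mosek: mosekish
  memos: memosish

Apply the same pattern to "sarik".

pisarik

nevovvit and metsovut both end in -t yet inflect differently (pinevovvit, metsovtesh), so the final letter is not what conditions the rule; the last vowel is.
"sarik" has last vowel 'i'. The stems whose last vowel is 'i' (nevovvit → pinevovvit, gogit → pigogit) add the prefix pi-.
So sarik → pisarik.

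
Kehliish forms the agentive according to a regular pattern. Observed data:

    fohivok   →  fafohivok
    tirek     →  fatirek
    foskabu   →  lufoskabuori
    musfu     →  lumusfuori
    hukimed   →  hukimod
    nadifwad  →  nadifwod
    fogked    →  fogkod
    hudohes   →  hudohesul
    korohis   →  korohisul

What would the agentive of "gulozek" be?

tirek and hukimed both have last vowel 'e' yet inflect differently (fatirek, hukimod), so the last vowel is not what conditions the rule; the final letter is.
"gulozek" ends in -k. The stems ending in -k (fohivok → fafohivok, tirek → fatirek) add the prefix fa-.
So gulozek → fagulozek.

fagulozek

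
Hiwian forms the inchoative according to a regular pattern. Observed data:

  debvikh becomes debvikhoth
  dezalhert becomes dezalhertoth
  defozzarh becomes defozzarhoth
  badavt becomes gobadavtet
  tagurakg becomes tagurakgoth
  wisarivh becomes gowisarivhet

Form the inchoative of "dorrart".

wisarivh and debvikh both end in -h yet inflect differently (gowisarivhet, debvikhoth), so the final letter is not what conditions the rule; the second-to-last letter is.
"dorrart" has second-to-last letter 'r'. The stems whose second-to-last letter is 'r' (defozzarh → defozzarhoth, dezalhert → dezalhertoth) add -oth.
So dorrart → dorrartoth.

dorrartoth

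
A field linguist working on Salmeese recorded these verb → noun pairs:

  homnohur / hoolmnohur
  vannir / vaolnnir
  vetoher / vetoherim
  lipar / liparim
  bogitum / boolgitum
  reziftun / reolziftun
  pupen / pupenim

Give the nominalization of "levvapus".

vetoher and homnohur both end in -r yet inflect differently (vetoherim, hoolmnohur), so the final letter is not what conditions the rule; the last vowel is.
"levvapus" has last vowel 'u'. The stems whose last vowel is 'u' (homnohur → hoolmnohur, reziftun → reolziftun, bogitum → boolgitum) insert -ol- after the first vowel.
The other pattern: stems whose last vowel is 'a' or 'e' add -im.
So levvapus → leolvvapus.

leolvvapus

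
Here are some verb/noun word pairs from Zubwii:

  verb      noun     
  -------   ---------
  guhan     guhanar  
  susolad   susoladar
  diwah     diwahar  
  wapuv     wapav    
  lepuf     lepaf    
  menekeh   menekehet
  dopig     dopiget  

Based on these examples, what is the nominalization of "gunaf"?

diwah and menekeh both end in -h yet inflect differently (diwahar, menekehet), so the final letter is not what conditions the rule; the last vowel is.
"gunaf" has last vowel 'a'. The stems whose last vowel is 'a' (guhan → guhanar, susolad → susoladar, diwah → diwahar) add -ar.
The other patterns: stems whose last vowel is 'u' change the last vowel to 'a'; stems whose last vowel is 'e' or 'i' add -et.
So gunaf → gunafar.

gunafar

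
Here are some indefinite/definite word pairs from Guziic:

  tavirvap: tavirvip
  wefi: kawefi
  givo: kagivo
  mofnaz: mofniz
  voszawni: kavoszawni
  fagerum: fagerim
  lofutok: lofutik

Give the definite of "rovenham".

rovenhim

lofutok and givo both have last vowel 'o' yet inflect differently (lofutik, kagivo), so the last vowel is not what conditions the rule; whether the stem ends in a vowel or a consonant is.
"rovenham" ends in a consonant. The stems ending in a consonant (tavirvap → tavirvip, lofutok → lofutik, mofnaz → mofniz) change the last vowel to 'i'.
So rovenham → rovenhim.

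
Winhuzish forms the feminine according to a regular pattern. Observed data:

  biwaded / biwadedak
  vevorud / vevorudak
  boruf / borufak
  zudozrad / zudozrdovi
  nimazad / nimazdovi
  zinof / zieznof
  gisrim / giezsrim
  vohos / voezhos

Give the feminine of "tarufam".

biwaded and zudozrad both end in -d yet inflect differently (biwadedak, zudozrdovi), so the final letter is not what conditions the rule; the last vowel is.
"tarufam" has last vowel 'a'. The stems whose last vowel is 'a' (zudozrad → zudozrdovi, nimazad → nimazdovi) delete the last vowel and add -ovi.
The other patterns: stems whose last vowel is 'e' or 'u' add -ak; stems whose last vowel is 'i' or 'o' insert -ez- after the first vowel.
So tarufam → tarufmovi.

tarufmovi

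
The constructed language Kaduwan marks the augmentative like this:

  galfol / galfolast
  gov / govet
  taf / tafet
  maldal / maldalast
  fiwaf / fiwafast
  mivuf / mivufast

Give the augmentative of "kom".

"kom" has 1 vowel. The stems with 1 vowel (gov → govet, taf → tafet) add -et.
The other pattern: stems with 2 vowels add -ast.
So kom → komet.

komet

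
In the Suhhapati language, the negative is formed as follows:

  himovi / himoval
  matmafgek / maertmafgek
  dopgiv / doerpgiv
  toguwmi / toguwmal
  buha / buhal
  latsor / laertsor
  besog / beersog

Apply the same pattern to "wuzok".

himovi and dopgiv both have last vowel 'i' yet inflect differently (himoval, doerpgiv), so the last vowel is not what conditions the rule; whether the stem ends in a vowel or a consonant is.
"wuzok" ends in a consonant. The stems ending in a consonant (matmafgek → maertmafgek, besog → beersog, dopgiv → doerpgiv) insert -er- after the first vowel.
The other pattern: stems ending in a vowel drop the final letter and add -al.
So wuzok → wuerzok.

wuerzok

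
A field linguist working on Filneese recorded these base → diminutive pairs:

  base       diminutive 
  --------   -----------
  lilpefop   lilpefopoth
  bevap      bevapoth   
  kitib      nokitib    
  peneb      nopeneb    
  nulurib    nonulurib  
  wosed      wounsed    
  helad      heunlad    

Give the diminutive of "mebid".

meunbid

peneb and wosed both have last vowel 'e' yet inflect differently (nopeneb, wounsed), so the last vowel is not what conditions the rule; the final letter is.
"mebid" ends in -d. The stems ending in -d (wosed → wounsed, helad → heunlad) insert -un- after the first vowel.
So mebid → meunbid.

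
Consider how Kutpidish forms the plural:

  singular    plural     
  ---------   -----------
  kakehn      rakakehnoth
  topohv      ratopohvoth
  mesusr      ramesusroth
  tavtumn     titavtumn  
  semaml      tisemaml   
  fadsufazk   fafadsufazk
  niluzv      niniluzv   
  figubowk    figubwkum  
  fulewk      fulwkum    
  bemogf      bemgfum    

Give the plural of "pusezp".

pupusezp

kakehn and tavtumn both end in -n yet inflect differently (rakakehnoth, titavtumn), so the final letter is not what conditions the rule; the second-to-last letter is.
"pusezp" has second-to-last letter 'z'. The stems whose second-to-last letter is 'z' (fadsufazk → fafadsufazk, niluzv → niniluzv) repeat the first consonant+vowel as a prefix.
So pusezp → pupusezp.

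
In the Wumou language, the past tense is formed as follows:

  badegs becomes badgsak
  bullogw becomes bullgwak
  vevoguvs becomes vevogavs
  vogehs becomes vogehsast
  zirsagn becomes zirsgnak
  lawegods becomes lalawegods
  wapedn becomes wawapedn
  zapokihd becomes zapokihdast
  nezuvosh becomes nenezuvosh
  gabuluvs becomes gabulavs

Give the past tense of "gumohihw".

gumohihwast

vogehs and gabuluvs both end in -s yet inflect differently (vogehsast, gabulavs), so the final letter is not what conditions the rule; the second-to-last letter is.
"gumohihw" has second-to-last letter 'h'. The stems whose second-to-last letter is 'h' (vogehs → vogehsast, zapokihd → zapokihdast) add -ast.
So gumohihw → gumohihwast.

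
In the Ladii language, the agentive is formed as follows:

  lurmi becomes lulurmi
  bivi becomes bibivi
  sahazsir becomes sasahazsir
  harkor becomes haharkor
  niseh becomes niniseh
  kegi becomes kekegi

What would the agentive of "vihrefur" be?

Every pair shown (lurmi → lulurmi, bivi → bibivi, sahazsir → sasahazsir, …) follows the same rule: repeat the first consonant+vowel as a prefix.
So vihrefur → vivihrefur.

vivihrefur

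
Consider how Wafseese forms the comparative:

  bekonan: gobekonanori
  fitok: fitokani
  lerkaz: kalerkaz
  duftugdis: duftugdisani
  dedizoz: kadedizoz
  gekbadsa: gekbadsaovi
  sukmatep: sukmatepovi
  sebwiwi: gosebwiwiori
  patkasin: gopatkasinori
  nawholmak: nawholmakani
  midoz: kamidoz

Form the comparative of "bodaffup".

bodaffupovi

nawholmak and lerkaz both have last vowel 'a' yet inflect differently (nawholmakani, kalerkaz), so the last vowel is not what conditions the rule; the final letter is.
"bodaffup" ends in -p. The one such stem in the data (sukmatep → sukmatepovi) adds -ovi, so the same rule applies.
So bodaffup → bodaffupovi.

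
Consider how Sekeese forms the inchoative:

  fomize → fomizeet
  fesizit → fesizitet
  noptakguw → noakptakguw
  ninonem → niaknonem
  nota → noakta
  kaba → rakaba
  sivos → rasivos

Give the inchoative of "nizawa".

niakzawa

nota and kaba both end in -a yet inflect differently (noakta, rakaba), so the final letter is not what conditions the rule; the first letter is.
"nizawa" begins with n-. The stems beginning with n- (noptakguw → noakptakguw, ninonem → niaknonem, nota → noakta) insert -ak- after the first vowel.
The other patterns: stems beginning with f- add -et; stems beginning with k- or s- add the prefix ra-.
So nizawa → niakzawa.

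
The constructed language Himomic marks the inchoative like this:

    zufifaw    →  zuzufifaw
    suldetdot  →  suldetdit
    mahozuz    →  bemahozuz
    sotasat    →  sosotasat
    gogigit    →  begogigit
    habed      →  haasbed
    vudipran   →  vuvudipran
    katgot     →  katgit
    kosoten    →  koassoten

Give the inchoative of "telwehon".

telwehin

vudipran and kosoten both end in -n yet inflect differently (vuvudipran, koassoten), so the final letter is not what conditions the rule; the last vowel is.
"telwehon" has last vowel 'o'. The stems whose last vowel is 'o' (suldetdot → suldetdit, katgot → katgit) change the last vowel to 'i'.
The other patterns: stems whose last vowel is 'a' repeat the first consonant+vowel as a prefix; stems whose last vowel is 'e' insert -as- after the first vowel; stems whose last vowel is 'i' or 'u' add the prefix be-.
So telwehon → telwehin.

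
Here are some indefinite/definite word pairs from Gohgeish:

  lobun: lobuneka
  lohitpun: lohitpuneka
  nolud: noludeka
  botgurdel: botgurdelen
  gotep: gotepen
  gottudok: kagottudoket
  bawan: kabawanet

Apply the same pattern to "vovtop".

"vovtop" has last vowel 'o'. The one such stem in the data (gottudok → kagottudoket) adds ka- … -et around the stem, so the same rule applies.
The other patterns: stems whose last vowel is 'u' add -eka; stems whose last vowel is 'e' add -en.
So vovtop → kavovtopet.

kavovtopet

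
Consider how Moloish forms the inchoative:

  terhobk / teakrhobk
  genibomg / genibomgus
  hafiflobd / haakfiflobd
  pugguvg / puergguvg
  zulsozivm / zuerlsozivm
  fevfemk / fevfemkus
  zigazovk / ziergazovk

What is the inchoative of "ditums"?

ditumsus

zigazovk and fevfemk both end in -k yet inflect differently (ziergazovk, fevfemkus), so the final letter is not what conditions the rule; the second-to-last letter is.
"ditums" has second-to-last letter 'm'. The stems whose second-to-last letter is 'm' (fevfemk → fevfemkus, genibomg → genibomgus) add -us.
So ditums → ditumsus.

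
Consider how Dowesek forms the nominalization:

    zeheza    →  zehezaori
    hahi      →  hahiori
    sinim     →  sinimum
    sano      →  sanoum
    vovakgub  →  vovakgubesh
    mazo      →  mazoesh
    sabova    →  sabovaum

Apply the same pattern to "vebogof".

"vebogof" begins with v-. The one such stem in the data (vovakgub → vovakgubesh) adds -esh, so the same rule applies.
So vebogof → vebogofesh.

vebogofesh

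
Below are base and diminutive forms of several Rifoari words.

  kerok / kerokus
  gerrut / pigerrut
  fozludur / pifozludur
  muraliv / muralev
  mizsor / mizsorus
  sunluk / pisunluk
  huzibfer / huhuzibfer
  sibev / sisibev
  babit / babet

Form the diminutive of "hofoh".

hofohus

"hofoh" has last vowel 'o'. The stems whose last vowel is 'o' (kerok → kerokus, mizsor → mizsorus) add -us.
The other patterns: stems whose last vowel is 'u' add the prefix pi-; stems whose last vowel is 'e' repeat the first consonant+vowel as a prefix; stems whose last vowel is 'i' change the last vowel to 'e'.
So hofoh → hofohus.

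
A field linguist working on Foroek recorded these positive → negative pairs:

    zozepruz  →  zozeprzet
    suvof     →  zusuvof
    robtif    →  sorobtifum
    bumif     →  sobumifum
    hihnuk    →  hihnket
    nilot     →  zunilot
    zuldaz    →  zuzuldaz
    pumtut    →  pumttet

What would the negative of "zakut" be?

zozepruz and zuldaz both end in -z yet inflect differently (zozeprzet, zuzuldaz), so the final letter is not what conditions the rule; the last vowel is.
"zakut" has last vowel 'u'. The stems whose last vowel is 'u' (zozepruz → zozeprzet, hihnuk → hihnket, pumtut → pumttet) delete the last vowel and add -et.
So zakut → zaktet.

zaktet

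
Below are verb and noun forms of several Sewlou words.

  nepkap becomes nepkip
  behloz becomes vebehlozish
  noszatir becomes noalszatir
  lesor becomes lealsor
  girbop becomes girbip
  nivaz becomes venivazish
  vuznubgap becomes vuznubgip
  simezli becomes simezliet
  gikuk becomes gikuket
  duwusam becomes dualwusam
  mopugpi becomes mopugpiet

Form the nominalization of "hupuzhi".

hupuzhiet

behloz and girbop both have last vowel 'o' yet inflect differently (vebehlozish, girbip), so the last vowel is not what conditions the rule; the final letter is.
"hupuzhi" ends in -i. The stems ending in -i (mopugpi → mopugpiet, simezli → simezliet) add -et.
So hupuzhi → hupuzhiet.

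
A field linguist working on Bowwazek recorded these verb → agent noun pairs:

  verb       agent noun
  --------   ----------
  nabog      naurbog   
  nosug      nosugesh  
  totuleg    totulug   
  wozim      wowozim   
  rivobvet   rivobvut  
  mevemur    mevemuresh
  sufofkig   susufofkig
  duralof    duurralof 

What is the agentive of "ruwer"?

ruwur

"ruwer" has last vowel 'e'. The stems whose last vowel is 'e' (totuleg → totulug, rivobvet → rivobvut) change the last vowel to 'u'.
So ruwer → ruwur.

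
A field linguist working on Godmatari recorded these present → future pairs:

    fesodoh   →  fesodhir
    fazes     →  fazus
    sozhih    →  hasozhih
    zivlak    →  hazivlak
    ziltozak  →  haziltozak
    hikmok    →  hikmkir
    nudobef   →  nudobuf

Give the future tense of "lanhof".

lanhfir

"lanhof" has last vowel 'o'. The stems whose last vowel is 'o' (hikmok → hikmkir, fesodoh → fesodhir) delete the last vowel and add -ir.
So lanhof → lanhfir.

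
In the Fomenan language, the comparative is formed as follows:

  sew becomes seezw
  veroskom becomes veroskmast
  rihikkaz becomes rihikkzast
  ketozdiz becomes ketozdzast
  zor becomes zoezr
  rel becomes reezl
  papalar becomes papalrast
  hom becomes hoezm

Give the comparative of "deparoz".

deparzast

veroskom and hom both end in -m yet inflect differently (veroskmast, hoezm), so the final letter is not what conditions the rule; the number of vowels is.
"deparoz" has 3 vowels. The stems with 3 vowels (papalar → papalrast, ketozdiz → ketozdzast, veroskom → veroskmast) delete the last vowel and add -ast.
So deparoz → deparzast.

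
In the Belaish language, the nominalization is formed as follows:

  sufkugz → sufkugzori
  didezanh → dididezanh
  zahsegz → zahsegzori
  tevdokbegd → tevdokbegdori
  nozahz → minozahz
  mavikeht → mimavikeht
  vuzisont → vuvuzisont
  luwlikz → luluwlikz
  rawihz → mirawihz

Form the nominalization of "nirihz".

minirihz

rawihz and zahsegz both end in -z yet inflect differently (mirawihz, zahsegzori), so the final letter is not what conditions the rule; the second-to-last letter is.
"nirihz" has second-to-last letter 'h'. The stems whose second-to-last letter is 'h' (rawihz → mirawihz, mavikeht → mimavikeht, nozahz → minozahz) add the prefix mi-.
The other patterns: stems whose second-to-last letter is 'g' add -ori; stems whose second-to-last letter is 'k' or 'n' repeat the first consonant+vowel as a prefix.
So nirihz → minirihz.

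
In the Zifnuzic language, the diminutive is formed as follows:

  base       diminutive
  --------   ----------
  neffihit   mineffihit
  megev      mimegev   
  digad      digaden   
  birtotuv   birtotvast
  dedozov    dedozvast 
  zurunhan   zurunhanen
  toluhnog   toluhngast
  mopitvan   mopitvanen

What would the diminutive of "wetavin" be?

megev and birtotuv both end in -v yet inflect differently (mimegev, birtotvast), so the final letter is not what conditions the rule; the last vowel is.
"wetavin" has last vowel 'i'. The one such stem in the data (neffihit → mineffihit) adds the prefix mi-, so the same rule applies.
The other patterns: stems whose last vowel is 'a' add -en; stems whose last vowel is 'o' or 'u' delete the last vowel and add -ast.
So wetavin → miwetavin.

miwetavin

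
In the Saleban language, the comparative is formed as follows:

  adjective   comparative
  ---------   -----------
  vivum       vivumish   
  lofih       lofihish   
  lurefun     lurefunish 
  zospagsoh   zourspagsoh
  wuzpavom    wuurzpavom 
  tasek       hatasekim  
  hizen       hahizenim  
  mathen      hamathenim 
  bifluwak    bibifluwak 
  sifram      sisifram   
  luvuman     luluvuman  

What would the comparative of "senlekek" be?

lofih and zospagsoh both end in -h yet inflect differently (lofihish, zourspagsoh), so the final letter is not what conditions the rule; the last vowel is.
"senlekek" has last vowel 'e'. The stems whose last vowel is 'e' (tasek → hatasekim, hizen → hahizenim, mathen → hamathenim) add ha- … -im around the stem.
So senlekek → hasenlekekim.

hasenlekekim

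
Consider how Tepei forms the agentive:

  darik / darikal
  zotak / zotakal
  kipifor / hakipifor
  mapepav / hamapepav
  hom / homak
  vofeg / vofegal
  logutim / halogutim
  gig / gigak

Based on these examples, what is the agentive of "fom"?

fomak

"fom" has 1 vowel. The stems with 1 vowel (hom → homak, gig → gigak) add -ak.
So fom → fomak.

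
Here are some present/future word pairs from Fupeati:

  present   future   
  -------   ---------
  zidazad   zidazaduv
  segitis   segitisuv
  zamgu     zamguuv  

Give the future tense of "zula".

zulauv

Every pair shown (zidazad → zidazaduv, segitis → segitisuv, zamgu → zamguuv) follows the same rule: add -uv.
So zula → zulauv.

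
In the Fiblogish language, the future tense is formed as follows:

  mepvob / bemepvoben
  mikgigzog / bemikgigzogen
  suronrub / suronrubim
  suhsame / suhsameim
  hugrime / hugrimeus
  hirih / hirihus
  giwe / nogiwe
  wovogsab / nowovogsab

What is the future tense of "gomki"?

mepvob and suronrub both end in -b yet inflect differently (bemepvoben, suronrubim), so the final letter is not what conditions the rule; the first letter is.
"gomki" begins with g-. The one such stem in the data (giwe → nogiwe) adds the prefix no-, so the same rule applies.
The other patterns: stems beginning with m- add be- … -en around the stem; stems beginning with s- add -im; stems beginning with h- add -us.
So gomki → nogomki.

nogomki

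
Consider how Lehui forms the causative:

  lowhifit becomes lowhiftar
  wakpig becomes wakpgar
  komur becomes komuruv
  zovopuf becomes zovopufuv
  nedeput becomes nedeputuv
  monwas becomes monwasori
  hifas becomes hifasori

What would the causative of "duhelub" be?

duhelubuv

"duhelub" has last vowel 'u'. The stems whose last vowel is 'u' (komur → komuruv, zovopuf → zovopufuv, nedeput → nedeputuv) add -uv.
The other patterns: stems whose last vowel is 'i' delete the last vowel and add -ar; stems whose last vowel is 'a' add -ori.
So duhelub → duhelubuv.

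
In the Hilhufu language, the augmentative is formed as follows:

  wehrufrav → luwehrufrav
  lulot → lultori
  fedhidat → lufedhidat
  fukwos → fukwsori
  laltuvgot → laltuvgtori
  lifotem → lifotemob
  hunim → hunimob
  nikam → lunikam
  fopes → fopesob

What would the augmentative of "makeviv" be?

makevivob

fedhidat and lulot both end in -t yet inflect differently (lufedhidat, lultori), so the final letter is not what conditions the rule; the last vowel is.
"makeviv" has last vowel 'i'. The one such stem in the data (hunim → hunimob) adds -ob, so the same rule applies.
The other patterns: stems whose last vowel is 'a' add the prefix lu-; stems whose last vowel is 'o' delete the last vowel and add -ori.
So makeviv → makevivob.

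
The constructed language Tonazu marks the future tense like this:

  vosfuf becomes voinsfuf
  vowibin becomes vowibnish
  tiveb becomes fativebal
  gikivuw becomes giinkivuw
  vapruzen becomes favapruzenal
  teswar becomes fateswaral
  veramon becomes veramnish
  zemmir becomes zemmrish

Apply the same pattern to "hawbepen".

fahawbepenal

vapruzen and vowibin both end in -n yet inflect differently (favapruzenal, vowibnish), so the final letter is not what conditions the rule; the last vowel is.
"hawbepen" has last vowel 'e'. The stems whose last vowel is 'e' (tiveb → fativebal, vapruzen → favapruzenal) add fa- … -al around the stem.
So hawbepen → fahawbepenal.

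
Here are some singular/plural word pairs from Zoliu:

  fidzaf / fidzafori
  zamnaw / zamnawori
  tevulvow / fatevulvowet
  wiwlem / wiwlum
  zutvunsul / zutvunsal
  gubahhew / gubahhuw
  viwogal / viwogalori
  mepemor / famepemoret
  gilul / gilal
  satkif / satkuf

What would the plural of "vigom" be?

favigomet

gilul and viwogal both end in -l yet inflect differently (gilal, viwogalori), so the final letter is not what conditions the rule; the last vowel is.
"vigom" has last vowel 'o'. The stems whose last vowel is 'o' (tevulvow → fatevulvowet, mepemor → famepemoret) add fa- … -et around the stem.
So vigom → favigomet.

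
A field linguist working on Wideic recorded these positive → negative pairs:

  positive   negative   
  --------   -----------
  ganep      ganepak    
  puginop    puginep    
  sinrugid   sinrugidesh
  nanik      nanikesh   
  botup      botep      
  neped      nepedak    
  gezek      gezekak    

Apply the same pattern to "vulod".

vuled

puginop and ganep both end in -p yet inflect differently (puginep, ganepak), so the final letter is not what conditions the rule; the last vowel is.
"vulod" has last vowel 'o'. The one such stem in the data (puginop → puginep) changes the last vowel to 'e' (as does botup), so the same rule applies.
The other patterns: stems whose last vowel is 'e' add -ak; stems whose last vowel is 'i' add -esh.
So vulod → vuled.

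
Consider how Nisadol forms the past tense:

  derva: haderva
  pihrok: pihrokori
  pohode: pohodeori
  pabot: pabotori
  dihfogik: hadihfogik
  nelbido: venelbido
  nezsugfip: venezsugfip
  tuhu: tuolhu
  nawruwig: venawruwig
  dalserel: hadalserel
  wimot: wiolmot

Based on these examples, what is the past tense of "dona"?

"dona" begins with d-. The stems beginning with d- (dalserel → hadalserel, derva → haderva, dihfogik → hadihfogik) add the prefix ha-.
The other patterns: stems beginning with p- add -ori; stems beginning with n- add the prefix ve-; stems beginning with t- or w- insert -ol- after the first vowel.
So dona → hadona.

hadona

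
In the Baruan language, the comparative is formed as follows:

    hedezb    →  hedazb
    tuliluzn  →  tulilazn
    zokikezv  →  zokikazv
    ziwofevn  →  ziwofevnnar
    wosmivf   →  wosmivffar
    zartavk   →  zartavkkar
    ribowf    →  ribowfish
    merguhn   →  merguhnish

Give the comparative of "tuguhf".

tuguhfish

tuliluzn and ziwofevn both end in -n yet inflect differently (tulilazn, ziwofevnnar), so the final letter is not what conditions the rule; the second-to-last letter is.
"tuguhf" has second-to-last letter 'h'. The one such stem in the data (merguhn → merguhnish) adds -ish, so the same rule applies.
So tuguhf → tuguhfish.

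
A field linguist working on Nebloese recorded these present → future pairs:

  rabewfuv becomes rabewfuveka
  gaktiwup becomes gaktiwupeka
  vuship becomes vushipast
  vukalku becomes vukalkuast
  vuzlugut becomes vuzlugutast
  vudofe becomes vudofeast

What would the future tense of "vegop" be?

vuship and gaktiwup both end in -p yet inflect differently (vushipast, gaktiwupeka), so the final letter is not what conditions the rule; the first letter is.
"vegop" begins with v-. The stems beginning with v- (vuship → vushipast, vudofe → vudofeast, vukalku → vukalkuast) add -ast.
So vegop → vegopast.

vegopast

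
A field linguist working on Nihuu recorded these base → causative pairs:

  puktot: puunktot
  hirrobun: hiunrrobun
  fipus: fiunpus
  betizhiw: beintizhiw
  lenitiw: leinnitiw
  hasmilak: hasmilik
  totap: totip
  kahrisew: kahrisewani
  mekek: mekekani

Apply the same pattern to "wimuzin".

betizhiw and kahrisew both end in -w yet inflect differently (beintizhiw, kahrisewani), so the final letter is not what conditions the rule; the last vowel is.
"wimuzin" has last vowel 'i'. The stems whose last vowel is 'i' (betizhiw → beintizhiw, lenitiw → leinnitiw) insert -in- after the first vowel.
The other patterns: stems whose last vowel is 'o' or 'u' insert -un- after the first vowel; stems whose last vowel is 'a' change the last vowel to 'i'; stems whose last vowel is 'e' add -ani.
So wimuzin → wiinmuzin.

wiinmuzin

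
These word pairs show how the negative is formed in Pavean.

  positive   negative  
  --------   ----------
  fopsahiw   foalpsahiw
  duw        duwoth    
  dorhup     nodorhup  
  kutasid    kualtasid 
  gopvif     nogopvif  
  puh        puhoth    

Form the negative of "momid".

nomomid

duw and fopsahiw both end in -w yet inflect differently (duwoth, foalpsahiw), so the final letter is not what conditions the rule; the number of vowels is.
"momid" has 2 vowels. The stems with 2 vowels (dorhup → nodorhup, gopvif → nogopvif) add the prefix no-.
So momid → nomomid.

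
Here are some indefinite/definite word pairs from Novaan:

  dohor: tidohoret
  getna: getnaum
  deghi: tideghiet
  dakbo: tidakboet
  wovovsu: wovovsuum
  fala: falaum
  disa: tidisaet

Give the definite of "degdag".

tidegdaget

disa and getna both end in -a yet inflect differently (tidisaet, getnaum), so the final letter is not what conditions the rule; the first letter is.
"degdag" begins with d-. The stems beginning with d- (deghi → tideghiet, dohor → tidohoret, dakbo → tidakboet) add ti- … -et around the stem.
The other pattern: stems beginning with f-, g- or w- add -um.
So degdag → tidegdaget.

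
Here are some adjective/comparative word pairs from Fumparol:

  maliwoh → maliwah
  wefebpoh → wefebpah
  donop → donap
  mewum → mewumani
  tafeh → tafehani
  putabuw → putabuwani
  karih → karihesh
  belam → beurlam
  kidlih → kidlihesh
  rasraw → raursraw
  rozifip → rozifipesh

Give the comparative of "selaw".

mewum and belam both end in -m yet inflect differently (mewumani, beurlam), so the final letter is not what conditions the rule; the last vowel is.
"selaw" has last vowel 'a'. The stems whose last vowel is 'a' (belam → beurlam, rasraw → raursraw) insert -ur- after the first vowel.
So selaw → seurlaw.

seurlaw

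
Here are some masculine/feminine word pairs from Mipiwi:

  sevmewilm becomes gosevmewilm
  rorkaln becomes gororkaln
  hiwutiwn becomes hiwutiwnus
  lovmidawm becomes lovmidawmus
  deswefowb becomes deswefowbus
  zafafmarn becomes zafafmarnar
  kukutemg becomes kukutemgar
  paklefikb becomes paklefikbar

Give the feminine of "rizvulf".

rorkaln and hiwutiwn both end in -n yet inflect differently (gororkaln, hiwutiwnus), so the final letter is not what conditions the rule; the second-to-last letter is.
"rizvulf" has second-to-last letter 'l'. The stems whose second-to-last letter is 'l' (sevmewilm → gosevmewilm, rorkaln → gororkaln) add the prefix go-.
The other patterns: stems whose second-to-last letter is 'w' add -us; stems whose second-to-last letter is 'k', 'm' or 'r' add -ar.
So rizvulf → gorizvulf.

gorizvulf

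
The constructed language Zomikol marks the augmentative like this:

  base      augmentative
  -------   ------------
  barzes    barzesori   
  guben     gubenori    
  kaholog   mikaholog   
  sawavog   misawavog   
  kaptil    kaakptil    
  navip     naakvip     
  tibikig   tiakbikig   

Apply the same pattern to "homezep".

homezepori

kaholog and tibikig both end in -g yet inflect differently (mikaholog, tiakbikig), so the final letter is not what conditions the rule; the last vowel is.
"homezep" has last vowel 'e'. The stems whose last vowel is 'e' (barzes → barzesori, guben → gubenori) add -ori.
The other patterns: stems whose last vowel is 'o' add the prefix mi-; stems whose last vowel is 'i' insert -ak- after the first vowel.
So homezep → homezepori.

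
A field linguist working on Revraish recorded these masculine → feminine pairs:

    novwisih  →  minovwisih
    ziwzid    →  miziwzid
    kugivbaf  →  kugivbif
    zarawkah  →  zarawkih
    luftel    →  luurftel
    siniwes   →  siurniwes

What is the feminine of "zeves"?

novwisih and zarawkah both end in -h yet inflect differently (minovwisih, zarawkih), so the final letter is not what conditions the rule; the last vowel is.
"zeves" has last vowel 'e'. The stems whose last vowel is 'e' (luftel → luurftel, siniwes → siurniwes) insert -ur- after the first vowel.
The other patterns: stems whose last vowel is 'i' add the prefix mi-; stems whose last vowel is 'a' change the last vowel to 'i'.
So zeves → zeurves.

zeurves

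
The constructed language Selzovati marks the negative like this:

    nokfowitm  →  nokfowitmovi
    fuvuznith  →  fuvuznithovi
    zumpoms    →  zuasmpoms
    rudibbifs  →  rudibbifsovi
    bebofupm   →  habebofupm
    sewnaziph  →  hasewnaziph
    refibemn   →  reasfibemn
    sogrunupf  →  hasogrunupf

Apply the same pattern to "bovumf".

boasvumf

bebofupm and nokfowitm both end in -m yet inflect differently (habebofupm, nokfowitmovi), so the final letter is not what conditions the rule; the second-to-last letter is.
"bovumf" has second-to-last letter 'm'. The stems whose second-to-last letter is 'm' (refibemn → reasfibemn, zumpoms → zuasmpoms) insert -as- after the first vowel.
The other patterns: stems whose second-to-last letter is 'p' add the prefix ha-; stems whose second-to-last letter is 'f' or 't' add -ovi.
So bovumf → boasvumf.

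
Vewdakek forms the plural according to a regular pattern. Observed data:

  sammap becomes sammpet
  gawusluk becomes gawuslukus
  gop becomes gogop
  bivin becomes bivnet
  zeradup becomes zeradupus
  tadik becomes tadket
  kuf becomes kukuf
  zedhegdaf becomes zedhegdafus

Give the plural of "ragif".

ragfet

gop and sammap both end in -p yet inflect differently (gogop, sammpet), so the final letter is not what conditions the rule; the number of vowels is.
"ragif" has 2 vowels. The stems with 2 vowels (bivin → bivnet, tadik → tadket, sammap → sammpet) delete the last vowel and add -et.
The other patterns: stems with 1 vowel repeat the first consonant+vowel as a prefix; stems with 3 vowels add -us.
So ragif → ragfet.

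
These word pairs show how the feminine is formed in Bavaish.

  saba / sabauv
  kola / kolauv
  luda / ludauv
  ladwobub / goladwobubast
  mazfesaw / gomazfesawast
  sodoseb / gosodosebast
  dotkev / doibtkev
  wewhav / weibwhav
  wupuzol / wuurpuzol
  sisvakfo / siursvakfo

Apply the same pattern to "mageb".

saba and mazfesaw both have last vowel 'a' yet inflect differently (sabauv, gomazfesawast), so the last vowel is not what conditions the rule; the final letter is.
"mageb" ends in -b. The stems ending in -b (ladwobub → goladwobubast, sodoseb → gosodosebast) add go- … -ast around the stem.
So mageb → gomagebast.

gomagebast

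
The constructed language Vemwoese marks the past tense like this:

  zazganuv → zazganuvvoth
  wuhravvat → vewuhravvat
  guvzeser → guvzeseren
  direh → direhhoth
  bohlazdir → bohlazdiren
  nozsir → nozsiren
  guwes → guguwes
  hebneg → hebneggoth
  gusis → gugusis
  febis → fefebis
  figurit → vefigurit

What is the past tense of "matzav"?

matzavvoth

figurit and bohlazdir both have last vowel 'i' yet inflect differently (vefigurit, bohlazdiren), so the last vowel is not what conditions the rule; the final letter is.
"matzav" ends in -v. The one such stem in the data (zazganuv → zazganuvvoth) doubles the final consonant and adds -oth (as do direh, hebneg), so the same rule applies.
The other patterns: stems ending in -t add the prefix ve-; stems ending in -r add -en; stems ending in -s repeat the first consonant+vowel as a prefix.
So matzav → matzavvoth.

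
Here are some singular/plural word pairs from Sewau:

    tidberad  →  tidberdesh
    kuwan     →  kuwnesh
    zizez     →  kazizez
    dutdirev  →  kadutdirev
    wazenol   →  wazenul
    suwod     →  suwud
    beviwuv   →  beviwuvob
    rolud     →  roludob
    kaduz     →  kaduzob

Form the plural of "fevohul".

fevohulob

tidberad and suwod both end in -d yet inflect differently (tidberdesh, suwud), so the final letter is not what conditions the rule; the last vowel is.
"fevohul" has last vowel 'u'. The stems whose last vowel is 'u' (beviwuv → beviwuvob, rolud → roludob, kaduz → kaduzob) add -ob.
The other patterns: stems whose last vowel is 'a' delete the last vowel and add -esh; stems whose last vowel is 'e' add the prefix ka-; stems whose last vowel is 'o' change the last vowel to 'u'.
So fevohul → fevohulob.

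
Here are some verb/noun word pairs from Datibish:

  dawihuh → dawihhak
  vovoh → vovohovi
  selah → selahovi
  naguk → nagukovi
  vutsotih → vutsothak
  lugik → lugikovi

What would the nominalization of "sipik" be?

selah and dawihuh both end in -h yet inflect differently (selahovi, dawihhak), so the final letter is not what conditions the rule; the number of vowels is.
"sipik" has 2 vowels. The stems with 2 vowels (selah → selahovi, naguk → nagukovi, lugik → lugikovi) add -ovi.
The other pattern: stems with 3 vowels delete the last vowel and add -ak.
So sipik → sipikovi.

sipikovi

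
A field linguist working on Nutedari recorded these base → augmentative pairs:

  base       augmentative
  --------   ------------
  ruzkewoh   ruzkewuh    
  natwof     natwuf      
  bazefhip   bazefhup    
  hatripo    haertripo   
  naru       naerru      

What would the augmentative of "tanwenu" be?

taernwenu

ruzkewoh and hatripo both have last vowel 'o' yet inflect differently (ruzkewuh, haertripo), so the last vowel is not what conditions the rule; whether the stem ends in a vowel or a consonant is.
"tanwenu" ends in a vowel. The stems ending in a vowel (hatripo → haertripo, naru → naerru) insert -er- after the first vowel.
The other pattern: stems ending in a consonant change the last vowel to 'u'.
So tanwenu → taernwenu.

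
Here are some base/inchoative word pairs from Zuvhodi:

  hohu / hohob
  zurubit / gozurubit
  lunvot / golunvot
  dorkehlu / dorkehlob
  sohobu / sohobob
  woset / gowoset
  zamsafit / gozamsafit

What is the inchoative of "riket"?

hohu and woset both have 2 vowels yet inflect differently (hohob, gowoset), so the number of vowels is not what conditions the rule; the final letter is.
"riket" ends in -t. The stems ending in -t (woset → gowoset, lunvot → golunvot, zurubit → gozurubit) add the prefix go-.
The other pattern: stems ending in -u drop the final letter and add -ob.
So riket → goriket.

goriket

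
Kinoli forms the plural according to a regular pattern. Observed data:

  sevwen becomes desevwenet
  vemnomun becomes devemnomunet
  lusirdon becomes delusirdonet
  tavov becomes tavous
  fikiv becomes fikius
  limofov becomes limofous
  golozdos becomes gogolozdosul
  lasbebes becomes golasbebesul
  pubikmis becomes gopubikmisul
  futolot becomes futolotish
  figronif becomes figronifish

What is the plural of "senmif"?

lusirdon and tavov both have last vowel 'o' yet inflect differently (delusirdonet, tavous), so the last vowel is not what conditions the rule; the final letter is.
"senmif" ends in -f. The one such stem in the data (figronif → figronifish) adds -ish, so the same rule applies.
So senmif → senmifish.

senmifish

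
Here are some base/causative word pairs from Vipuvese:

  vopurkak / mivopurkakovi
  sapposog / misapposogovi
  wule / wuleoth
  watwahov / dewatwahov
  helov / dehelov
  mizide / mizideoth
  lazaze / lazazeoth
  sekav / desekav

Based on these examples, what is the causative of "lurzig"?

milurzigovi

watwahov and sapposog both have last vowel 'o' yet inflect differently (dewatwahov, misapposogovi), so the last vowel is not what conditions the rule; the final letter is.
"lurzig" ends in -g. The one such stem in the data (sapposog → misapposogovi) adds mi- … -ovi around the stem, so the same rule applies.
The other patterns: stems ending in -v add the prefix de-; stems ending in -e add -oth.
So lurzig → milurzigovi.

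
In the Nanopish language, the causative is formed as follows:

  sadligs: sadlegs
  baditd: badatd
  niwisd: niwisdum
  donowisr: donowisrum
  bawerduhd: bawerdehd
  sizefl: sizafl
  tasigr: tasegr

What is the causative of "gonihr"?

donowisr and tasigr both end in -r yet inflect differently (donowisrum, tasegr), so the final letter is not what conditions the rule; the second-to-last letter is.
"gonihr" has second-to-last letter 'h'. The one such stem in the data (bawerduhd → bawerdehd) changes the last vowel to 'e' (as do tasigr, sadligs), so the same rule applies.
The other patterns: stems whose second-to-last letter is 's' add -um; stems whose second-to-last letter is 'f' or 't' change the last vowel to 'a'.
So gonihr → gonehr.

gonehr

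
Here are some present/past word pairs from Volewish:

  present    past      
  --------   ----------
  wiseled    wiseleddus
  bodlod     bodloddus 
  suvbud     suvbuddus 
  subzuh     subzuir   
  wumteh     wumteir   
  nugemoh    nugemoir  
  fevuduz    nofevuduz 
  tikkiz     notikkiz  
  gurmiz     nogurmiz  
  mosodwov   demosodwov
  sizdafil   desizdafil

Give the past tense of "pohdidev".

depohdidev

suvbud and subzuh both have last vowel 'u' yet inflect differently (suvbuddus, subzuir), so the last vowel is not what conditions the rule; the final letter is.
"pohdidev" ends in -v. The one such stem in the data (mosodwov → demosodwov) adds the prefix de-, so the same rule applies.
The other patterns: stems ending in -d double the final consonant and add -us; stems ending in -h drop the final letter and add -ir; stems ending in -z add the prefix no-.
So pohdidev → depohdidev.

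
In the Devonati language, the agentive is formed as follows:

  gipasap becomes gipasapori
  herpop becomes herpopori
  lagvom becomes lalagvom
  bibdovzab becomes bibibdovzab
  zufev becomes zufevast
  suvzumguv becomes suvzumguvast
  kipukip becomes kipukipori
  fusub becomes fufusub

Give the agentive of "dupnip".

suvzumguv and fusub both have last vowel 'u' yet inflect differently (suvzumguvast, fufusub), so the last vowel is not what conditions the rule; the final letter is.
"dupnip" ends in -p. The stems ending in -p (gipasap → gipasapori, kipukip → kipukipori, herpop → herpopori) add -ori.
The other patterns: stems ending in -v add -ast; stems ending in -b or -m repeat the first consonant+vowel as a prefix.
So dupnip → dupnipori.

dupnipori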